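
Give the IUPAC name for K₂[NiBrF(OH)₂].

The 2 potassium counter-ions carry a total charge of +2, so each complex ion is 2−.
Ligand charges: 1×bromo (-1 each), 2×hydroxo (-1 each), 1×fluoro (-1 each); total -4. So Ni + (-4) = 2−, giving Ni = +2.
The complex ion is anionic, so nickel takes the -ate form nickelate(II).

potassium bromofluorodihydroxonickelate(II)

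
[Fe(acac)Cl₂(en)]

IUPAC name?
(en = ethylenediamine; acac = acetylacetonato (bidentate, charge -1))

There is no counter-ion, so the complex is neutral overall.
Ligand charges: 2×chloro (-1 each), 1×ethylenediamine (neutral), 1×acetylacetonato (-1 each); total -3. So Fe + (-3) = 0, giving Fe = +3.
Ligands are named alphabetically: acetylacetonato before chloro before ethylenediamine.

(acetylacetonato)dichloro(ethylenediamine)iron(III)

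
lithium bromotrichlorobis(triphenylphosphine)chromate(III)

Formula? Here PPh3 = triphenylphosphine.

Ligands: 1 bromo (Br, -1), 2 triphenylphosphine (PPh3, neutral), 3 chloro (Cl, -1). Ligand charge sum = -4.
With Cr in oxidation state +3, the complex ion is [Cr...]^1−.
Charge balance with lithium (+1) requires 1 complex ion per 1 lithium.

Li[CrBrCl3(PPh3)2]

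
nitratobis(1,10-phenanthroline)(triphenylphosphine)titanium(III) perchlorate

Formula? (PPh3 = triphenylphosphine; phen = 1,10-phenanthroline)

[Ti(NO3)(phen)2(PPh3)](ClO4)2

Ligands: 1 nitrato (NO3, -1), 1 triphenylphosphine (PPh3, neutral), 2 1,10-phenanthroline (phen, neutral). Ligand charge sum = -1.
Charge balance with perchlorate (-1) requires 1 complex ion per 2 perchlorate.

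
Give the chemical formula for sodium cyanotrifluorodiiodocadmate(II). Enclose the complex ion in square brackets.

Ligands: 1 cyano (CN, -1), 3 fluoro (F, -1), 2 iodo (I, -1). Ligand charge sum = -6.
Charge balance with sodium (+1) requires 1 complex ion per 4 sodium.

Na4[Cd(CN)F3I2]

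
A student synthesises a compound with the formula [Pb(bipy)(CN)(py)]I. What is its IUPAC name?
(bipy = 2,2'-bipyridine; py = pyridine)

The 1 iodide counter-ion carries a total charge of -1, so each complex ion is 1+.
Ligand charges: 1×2,2'-bipyridine (neutral), 1×pyridine (neutral), 1×cyano (-1 each); total -1. So Pb + (-1) = 1+, giving Pb = +2.
Ligands are named alphabetically: bipyridine before cyano before pyridine.

(2,2'-bipyridine)cyano(pyridine)lead(II) iodide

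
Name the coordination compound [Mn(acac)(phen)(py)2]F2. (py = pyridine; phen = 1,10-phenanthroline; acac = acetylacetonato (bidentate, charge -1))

(acetylacetonato)(1,10-phenanthroline)bis(pyridine)manganese(III) fluoride

The 2 fluoride counter-ions carry a total charge of -2, so each complex ion is 2+.
Ligand charges: 2×pyridine (neutral), 1×1,10-phenanthroline (neutral), 1×acetylacetonato (-1 each); total -1. So Mn + (-1) = 2+, giving Mn = +3.
Ligands are named alphabetically: acetylacetonato before phenanthroline before pyridine.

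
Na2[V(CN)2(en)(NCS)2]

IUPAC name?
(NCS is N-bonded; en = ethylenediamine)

sodium dicyano(ethylenediamine)diisothiocyanatovanadate(II)

The 2 sodium counter-ions carry a total charge of +2, so each complex ion is 2−.
Ligand charges: 2×isothiocyanato (-1 each), 1×ethylenediamine (neutral), 2×cyano (-1 each); total -4. So V + (-4) = 2−, giving V = +2.
The complex ion is anionic, so vanadium takes the -ate form vanadate(II).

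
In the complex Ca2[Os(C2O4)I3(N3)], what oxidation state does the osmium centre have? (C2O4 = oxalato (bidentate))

2 calcium outside the brackets (+2 each) → the complex ion is 4−.
Ligand charges: 1×C2O4 = -2; 1×N3 = -1; 3×I = -3; sum -6.
Os + (-6) = 4− ⇒ Os is +2.

+2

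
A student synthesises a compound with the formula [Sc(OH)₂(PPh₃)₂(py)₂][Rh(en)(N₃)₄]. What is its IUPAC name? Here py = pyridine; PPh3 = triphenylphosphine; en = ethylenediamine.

dihydroxobis(pyridine)bis(triphenylphosphine)scandium(III) tetraazido(ethylenediamine)rhodate(III)

Both ions are complex: the cation is named first with the plain metal name, the anion second with the -ate form; each ion's ligands are alphabetised independently.
Scandium is always +3 in its complexes; the cation's ligand charges sum to -2, so the complex cation is 1+.
A 1:1 salt means the anion carries the equal and opposite charge, 1−.
Anion: ligand charges sum to -4; for the ion to be 1−, Rh = +3.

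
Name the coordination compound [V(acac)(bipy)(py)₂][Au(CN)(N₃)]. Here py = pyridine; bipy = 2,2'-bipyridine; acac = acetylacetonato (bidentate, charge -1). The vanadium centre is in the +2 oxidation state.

(acetylacetonato)(2,2'-bipyridine)bis(pyridine)vanadium(II) azidocyanoaurate(I)

V is given as +2; the cation's ligand charges sum to -1, so the complex cation is 1+.
A 1:1 salt means the anion carries the equal and opposite charge, 1−.
Anion: ligand charges sum to -2; for the ion to be 1−, Au = +1.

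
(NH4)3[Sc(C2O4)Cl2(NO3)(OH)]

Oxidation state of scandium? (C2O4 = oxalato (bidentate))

3 ammonium outside the brackets (+1 each) → the complex ion is 3−.
Ligand charges: 1×C2O4 = -2; 2×Cl = -2; 1×NO3 = -1; 1×OH = -1; sum -6.
Sc + (-6) = 3− ⇒ Sc is +3.

+3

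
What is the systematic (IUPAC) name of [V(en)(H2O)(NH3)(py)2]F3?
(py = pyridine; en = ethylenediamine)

ammineaqua(ethylenediamine)bis(pyridine)vanadium(III) fluoride

The 3 fluoride counter-ions carry a total charge of -3, so each complex ion is 3+.
Ligand charges: 1×aqua (neutral), 2×pyridine (neutral), 1×ammine (neutral), 1×ethylenediamine (neutral); total 0. So V + (0) = 3+, giving V = +3.
Ligands are named alphabetically: ammine before aqua before ethylenediamine before pyridine.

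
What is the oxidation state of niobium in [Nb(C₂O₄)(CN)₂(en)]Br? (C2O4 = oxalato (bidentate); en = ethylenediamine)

1 bromide outside the brackets (-1 each) → the complex ion is 1+.
Ligand charges: 1×C2O4 = -2; 1×en neutral; 2×CN = -2; sum -4.
Nb + (-4) = 1+ ⇒ Nb is +5.

+5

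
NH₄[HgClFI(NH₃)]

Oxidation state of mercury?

+2

1 ammonium outside the brackets (+1 each) → the complex ion is 1−.
Ligand charges: 1×F = -1; 1×NH3 neutral; 1×I = -1; 1×Cl = -1; sum -3.
Hg + (-3) = 1− ⇒ Hg is +2.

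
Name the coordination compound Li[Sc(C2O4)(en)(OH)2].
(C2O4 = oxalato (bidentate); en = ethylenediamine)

lithium (ethylenediamine)dihydroxooxalatoscandate(III)

The 1 lithium counter-ion carries a total charge of +1, so each complex ion is 1−.
Ligand charges: 1×oxalato (-2 each), 2×hydroxo (-1 each), 1×ethylenediamine (neutral); total -4. So Sc + (-4) = 1−, giving Sc = +3.
The complex ion is anionic, so scandium takes the -ate form scandate(III).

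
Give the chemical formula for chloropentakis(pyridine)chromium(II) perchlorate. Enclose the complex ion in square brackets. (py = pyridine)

Ligands: 1 chloro (Cl, -1), 5 pyridine (py, neutral). Ligand charge sum = -1.
Charge balance with perchlorate (-1) requires 1 complex ion per 1 perchlorate.

[CrCl(py)5]ClO4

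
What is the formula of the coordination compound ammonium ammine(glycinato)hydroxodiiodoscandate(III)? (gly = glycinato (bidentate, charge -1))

Ligands: 2 iodo (I, -1), 1 hydroxo (OH, -1), 1 ammine (NH3, neutral), 1 glycinato (gly, -1). Ligand charge sum = -4.
Charge balance with ammonium (+1) requires 1 complex ion per 1 ammonium.

NH4[Sc(gly)I2(NH3)(OH)]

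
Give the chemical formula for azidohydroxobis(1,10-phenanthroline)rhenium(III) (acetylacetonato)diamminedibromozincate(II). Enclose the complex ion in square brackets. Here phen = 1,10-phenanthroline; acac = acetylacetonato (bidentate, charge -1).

Cation [Re…]: ligand charges -2, Re(III) ⇒ ion charge 1+.
Anion [Zn…]: ligand charges -3, Zn(II) ⇒ ion charge 1−.
One 1+ cation balances one 1− anion.

[Re(N3)(OH)(phen)2][Zn(acac)Br2(NH3)2]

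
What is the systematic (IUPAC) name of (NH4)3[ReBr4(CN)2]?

ammonium tetrabromodicyanorhenate(III)

The 3 ammonium counter-ions carry a total charge of +3, so each complex ion is 3−.
Ligand charges: 4×bromo (-1 each), 2×cyano (-1 each); total -6. So Re + (-6) = 3−, giving Re = +3.
The complex ion is anionic, so rhenium takes the -ate form rhenate(III).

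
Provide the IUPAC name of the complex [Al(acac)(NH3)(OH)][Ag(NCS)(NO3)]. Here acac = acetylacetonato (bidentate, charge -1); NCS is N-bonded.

Both ions are complex: the cation is named first with the plain metal name, the anion second with the -ate form; each ion's ligands are alphabetised independently.
Aluminium is always +3 in its complexes; the cation's ligand charges sum to -2, so the complex cation is 1+.
A 1:1 salt means the anion carries the equal and opposite charge, 1−.
Anion: ligand charges sum to -2; for the ion to be 1−, Ag = +1.

(acetylacetonato)amminehydroxoaluminium(III) isothiocyanatonitratoargentate(I)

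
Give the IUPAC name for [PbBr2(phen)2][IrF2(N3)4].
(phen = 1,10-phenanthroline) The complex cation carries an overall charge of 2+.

dibromobis(1,10-phenanthroline)lead(IV) tetraazidodifluoroiridate(IV)

The complex cation is given as 2+; its ligand charges sum to -2, so Pb = +4.
A 1:1 salt means the anion carries the equal and opposite charge, 2−.
Anion: ligand charges sum to -6; for the ion to be 2−, Ir = +4.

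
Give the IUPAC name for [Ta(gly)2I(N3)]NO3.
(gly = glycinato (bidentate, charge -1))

The 1 nitrate counter-ion carries a total charge of -1, so each complex ion is 1+.
Ligand charges: 1×azido (-1 each), 1×iodo (-1 each), 2×glycinato (-1 each); total -4. So Ta + (-4) = 1+, giving Ta = +5.
Ligands are named alphabetically: azido before glycinato before iodo.

azidobis(glycinato)iodotantalum(V) nitrate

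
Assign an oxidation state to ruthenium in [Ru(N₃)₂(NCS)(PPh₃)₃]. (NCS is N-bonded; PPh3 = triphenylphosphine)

No counter-ion: the bracketed complex is neutral.
Ligand charges: 1×NCS = -1; 3×PPh3 neutral; 2×N3 = -2; sum -3.
Ru + (-3) = 0 ⇒ Ru is +3.

+3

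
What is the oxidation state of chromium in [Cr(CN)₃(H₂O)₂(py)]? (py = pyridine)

+3

No counter-ion: the bracketed complex is neutral.
Ligand charges: 2×H2O neutral; 3×CN = -3; 1×py neutral; sum -3.
Cr + (-3) = 0 ⇒ Cr is +3.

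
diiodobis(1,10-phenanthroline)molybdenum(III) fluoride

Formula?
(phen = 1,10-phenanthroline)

[MoI2(phen)2]F

Ligands: 2 iodo (I, -1), 2 1,10-phenanthroline (phen, neutral). Ligand charge sum = -2.
With Mo in oxidation state +3, the complex ion is [Mo...]^1+.
Charge balance with fluoride (-1) requires 1 complex ion per 1 fluoride.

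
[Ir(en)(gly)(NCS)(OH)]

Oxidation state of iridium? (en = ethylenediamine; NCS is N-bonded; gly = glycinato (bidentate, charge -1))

+3

No counter-ion: the bracketed complex is neutral.
Ligand charges: 1×en neutral; 1×NCS = -1; 1×OH = -1; 1×gly = -1; sum -3.
Ir + (-3) = 0 ⇒ Ir is +3.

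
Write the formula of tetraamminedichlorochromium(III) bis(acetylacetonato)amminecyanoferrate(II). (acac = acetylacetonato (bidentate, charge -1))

Cation [Cr…]: ligand charges -2, Cr(III) ⇒ ion charge 1+.
Anion [Fe…]: ligand charges -3, Fe(II) ⇒ ion charge 1−.
One 1+ cation balances one 1− anion.

[CrCl2(NH3)4][Fe(acac)2(CN)(NH3)]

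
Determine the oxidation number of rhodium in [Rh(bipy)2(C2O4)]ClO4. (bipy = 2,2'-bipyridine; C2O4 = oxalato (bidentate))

1 perchlorate outside the brackets (-1 each) → the complex ion is 1+.
Ligand charges: 2×bipy neutral; 1×C2O4 = -2; sum -2.
Rh + (-2) = 1+ ⇒ Rh is +3.

+3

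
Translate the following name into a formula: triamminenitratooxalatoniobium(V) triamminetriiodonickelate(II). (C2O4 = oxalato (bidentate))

Cation [Nb…]: ligand charges -3, Nb(V) ⇒ ion charge 2+.
Anion [Ni…]: ligand charges -3, Ni(II) ⇒ ion charge 1−.
One 2+ cation requires 2 of the 1− anion.

[Nb(C2O4)(NH3)3(NO3)][NiI3(NH3)3]2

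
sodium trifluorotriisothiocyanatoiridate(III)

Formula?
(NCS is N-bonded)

Ligands: 3 fluoro (F, -1), 3 isothiocyanato (NCS, -1). Ligand charge sum = -6.
Charge balance with sodium (+1) requires 1 complex ion per 3 sodium.

Na3[IrF3(NCS)3]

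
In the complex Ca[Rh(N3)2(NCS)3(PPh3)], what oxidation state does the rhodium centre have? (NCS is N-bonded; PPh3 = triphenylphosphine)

1 calcium outside the brackets (+2 each) → the complex ion is 2−.
Ligand charges: 2×N3 = -2; 3×NCS = -3; 1×PPh3 neutral; sum -5.
Rh + (-5) = 2− ⇒ Rh is +3.

+3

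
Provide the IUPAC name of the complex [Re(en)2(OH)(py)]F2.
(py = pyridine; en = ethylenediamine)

bis(ethylenediamine)hydroxo(pyridine)rhenium(III) fluoride

The 2 fluoride counter-ions carry a total charge of -2, so each complex ion is 2+.
Ligand charges: 1×pyridine (neutral), 1×hydroxo (-1 each), 2×ethylenediamine (neutral); total -1. So Re + (-1) = 2+, giving Re = +3.
Ligands are named alphabetically: ethylenediamine before hydroxo before pyridine.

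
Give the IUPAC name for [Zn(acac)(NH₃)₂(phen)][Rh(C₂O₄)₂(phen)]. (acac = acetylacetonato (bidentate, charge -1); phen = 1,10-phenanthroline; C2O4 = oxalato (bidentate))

(acetylacetonato)diammine(1,10-phenanthroline)zinc(II) dioxalato(1,10-phenanthroline)rhodate(III)

Zinc is always +2 in its complexes; the cation's ligand charges sum to -1, so the complex cation is 1+.
A 1:1 salt means the anion carries the equal and opposite charge, 1−.
Anion: ligand charges sum to -4; for the ion to be 1−, Rh = +3.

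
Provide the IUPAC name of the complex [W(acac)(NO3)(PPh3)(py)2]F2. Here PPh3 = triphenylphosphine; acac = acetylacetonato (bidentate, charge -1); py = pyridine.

(acetylacetonato)nitratobis(pyridine)(triphenylphosphine)tungsten(IV) fluoride

The 2 fluoride counter-ions carry a total charge of -2, so each complex ion is 2+.
Ligand charges: 1×nitrato (-1 each), 1×triphenylphosphine (neutral), 1×acetylacetonato (-1 each), 2×pyridine (neutral); total -2. So W + (-2) = 2+, giving W = +4.
Ligands are named alphabetically: acetylacetonato before nitrato before pyridine before triphenylphosphine.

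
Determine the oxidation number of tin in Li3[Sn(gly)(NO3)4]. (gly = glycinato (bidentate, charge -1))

+2

3 lithium outside the brackets (+1 each) → the complex ion is 3−.
Ligand charges: 4×NO3 = -4; 1×gly = -1; sum -5.
Sn + (-5) = 3− ⇒ Sn is +2.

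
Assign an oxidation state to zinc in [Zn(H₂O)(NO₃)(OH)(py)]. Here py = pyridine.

+2

No counter-ion: the bracketed complex is neutral.
Ligand charges: 1×NO3 = -1; 1×OH = -1; 1×H2O neutral; 1×py neutral; sum -2.
Zn + (-2) = 0 ⇒ Zn is +2.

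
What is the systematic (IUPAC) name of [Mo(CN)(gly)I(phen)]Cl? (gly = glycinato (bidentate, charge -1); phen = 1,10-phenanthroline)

cyano(glycinato)iodo(1,10-phenanthroline)molybdenum(IV) chloride

The 1 chloride counter-ion carries a total charge of -1, so each complex ion is 1+.
Ligand charges: 1×glycinato (-1 each), 1×cyano (-1 each), 1×1,10-phenanthroline (neutral), 1×iodo (-1 each); total -3. So Mo + (-3) = 1+, giving Mo = +4.
Ligands are named alphabetically: cyano before glycinato before iodo before phenanthroline.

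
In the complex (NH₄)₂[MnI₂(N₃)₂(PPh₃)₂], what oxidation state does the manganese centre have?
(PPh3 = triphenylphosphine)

+2

2 ammonium outside the brackets (+1 each) → the complex ion is 2−.
Ligand charges: 2×PPh3 neutral; 2×N3 = -2; 2×I = -2; sum -4.
Mn + (-4) = 2− ⇒ Mn is +2.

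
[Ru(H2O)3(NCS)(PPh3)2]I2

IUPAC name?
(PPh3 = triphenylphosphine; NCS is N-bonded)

The 2 iodide counter-ions carry a total charge of -2, so each complex ion is 2+.
Ligand charges: 3×aqua (neutral), 2×triphenylphosphine (neutral), 1×isothiocyanato (-1 each); total -1. So Ru + (-1) = 2+, giving Ru = +3.
Ligands are named alphabetically: aqua before isothiocyanato before triphenylphosphine.

triaquaisothiocyanatobis(triphenylphosphine)ruthenium(III) iodide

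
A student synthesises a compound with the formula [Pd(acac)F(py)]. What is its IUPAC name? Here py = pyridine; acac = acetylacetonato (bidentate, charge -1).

(acetylacetonato)fluoro(pyridine)palladium(II)

There is no counter-ion, so the complex is neutral overall.
Ligand charges: 1×fluoro (-1 each), 1×pyridine (neutral), 1×acetylacetonato (-1 each); total -2. So Pd + (-2) = 0, giving Pd = +2.
Ligands are named alphabetically: acetylacetonato before fluoro before pyridine.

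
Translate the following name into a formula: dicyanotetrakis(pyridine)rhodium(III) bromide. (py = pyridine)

[Rh(CN)2(py)4]Br

Ligands: 4 pyridine (py, neutral), 2 cyano (CN, -1). Ligand charge sum = -2.
With Rh in oxidation state +3, the complex ion is [Rh...]^1+.
Charge balance with bromide (-1) requires 1 complex ion per 1 bromide.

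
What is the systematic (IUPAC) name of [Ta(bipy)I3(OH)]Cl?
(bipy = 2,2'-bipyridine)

(2,2'-bipyridine)hydroxotriiodotantalum(V) chloride

The 1 chloride counter-ion carries a total charge of -1, so each complex ion is 1+.
Ligand charges: 1×hydroxo (-1 each), 3×iodo (-1 each), 1×2,2'-bipyridine (neutral); total -4. So Ta + (-4) = 1+, giving Ta = +5.
Ligands are named alphabetically: bipyridine before hydroxo before iodo.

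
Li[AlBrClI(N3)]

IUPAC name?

The 1 lithium counter-ion carries a total charge of +1, so each complex ion is 1−.
Ligand charges: 1×iodo (-1 each), 1×chloro (-1 each), 1×azido (-1 each), 1×bromo (-1 each); total -4. So Al + (-4) = 1−, giving Al = +3.
Ligands are named alphabetically: azido before bromo before chloro before iodo.
The complex ion is anionic, so aluminium takes the -ate form aluminate(III).

lithium azidobromochloroiodoaluminate(III)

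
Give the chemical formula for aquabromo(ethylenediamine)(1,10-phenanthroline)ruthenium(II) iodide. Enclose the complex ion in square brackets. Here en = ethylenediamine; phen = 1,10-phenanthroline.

Ligands: 1 ethylenediamine (en, neutral), 1 1,10-phenanthroline (phen, neutral), 1 bromo (Br, -1), 1 aqua (H2O, neutral). Ligand charge sum = -1.
Charge balance with iodide (-1) requires 1 complex ion per 1 iodide.

[RuBr(en)(H2O)(phen)]I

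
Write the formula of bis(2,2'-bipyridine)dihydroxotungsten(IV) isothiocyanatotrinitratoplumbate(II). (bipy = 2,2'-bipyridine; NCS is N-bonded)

[W(bipy)2(OH)2][Pb(NCS)(NO3)3]

Cation [W…]: ligand charges -2, W(IV) ⇒ ion charge 2+.
Anion [Pb…]: ligand charges -4, Pb(II) ⇒ ion charge 2−.
One 2+ cation balances one 2− anion.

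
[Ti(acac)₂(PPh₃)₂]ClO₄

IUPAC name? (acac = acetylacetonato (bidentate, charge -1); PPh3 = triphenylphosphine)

The 1 perchlorate counter-ion carries a total charge of -1, so each complex ion is 1+.
Ligand charges: 2×acetylacetonato (-1 each), 2×triphenylphosphine (neutral); total -2. So Ti + (-2) = 1+, giving Ti = +3.
Ligands are named alphabetically: acetylacetonato before triphenylphosphine.

bis(acetylacetonato)bis(triphenylphosphine)titanium(III) perchlorate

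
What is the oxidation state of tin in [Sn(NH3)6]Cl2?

2 chloride outside the brackets (-1 each) → the complex ion is 2+.
Ligand charges: 6×NH3 neutral; sum 0.
Sn + (0) = 2+ ⇒ Sn is +2.

+2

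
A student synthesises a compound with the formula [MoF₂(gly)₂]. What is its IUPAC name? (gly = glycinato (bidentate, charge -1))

There is no counter-ion, so the complex is neutral overall.
Ligand charges: 2×fluoro (-1 each), 2×glycinato (-1 each); total -4. So Mo + (-4) = 0, giving Mo = +4.
Ligands are named alphabetically: fluoro before glycinato.

difluorobis(glycinato)molybdenum(IV)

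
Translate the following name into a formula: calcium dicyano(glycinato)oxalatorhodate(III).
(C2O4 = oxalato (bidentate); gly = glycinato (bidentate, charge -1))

Ca[Rh(C2O4)(CN)2(gly)]

Ligands: 1 oxalato (C2O4, -2), 1 glycinato (gly, -1), 2 cyano (CN, -1). Ligand charge sum = -5.
Charge balance with calcium (+2) requires 1 complex ion per 1 calcium.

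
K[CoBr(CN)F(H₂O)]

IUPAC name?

The 1 potassium counter-ion carries a total charge of +1, so each complex ion is 1−.
Ligand charges: 1×aqua (neutral), 1×fluoro (-1 each), 1×bromo (-1 each), 1×cyano (-1 each); total -3. So Co + (-3) = 1−, giving Co = +2.
The complex ion is anionic, so cobalt takes the -ate form cobaltate(II).

potassium aquabromocyanofluorocobaltate(II)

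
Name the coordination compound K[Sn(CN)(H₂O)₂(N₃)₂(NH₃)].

The 1 potassium counter-ion carries a total charge of +1, so each complex ion is 1−.
Ligand charges: 2×azido (-1 each), 2×aqua (neutral), 1×cyano (-1 each), 1×ammine (neutral); total -3. So Sn + (-3) = 1−, giving Sn = +2.
The complex ion is anionic, so tin takes the -ate form stannate(II).

potassium amminediaquadiazidocyanostannate(II)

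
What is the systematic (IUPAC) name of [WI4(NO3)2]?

There is no counter-ion, so the complex is neutral overall.
Ligand charges: 2×nitrato (-1 each), 4×iodo (-1 each); total -6. So W + (-6) = 0, giving W = +6.
Ligands are named alphabetically: iodo before nitrato.

tetraiododinitratotungsten(VI)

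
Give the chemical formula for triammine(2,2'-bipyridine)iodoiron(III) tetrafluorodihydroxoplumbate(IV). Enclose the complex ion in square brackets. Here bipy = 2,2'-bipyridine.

[Fe(bipy)I(NH3)3][PbF4(OH)2]

Cation [Fe…]: ligand charges -1, Fe(III) ⇒ ion charge 2+.
Anion [Pb…]: ligand charges -6, Pb(IV) ⇒ ion charge 2−.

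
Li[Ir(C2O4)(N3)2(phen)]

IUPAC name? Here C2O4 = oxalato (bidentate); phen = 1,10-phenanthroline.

lithium diazidooxalato(1,10-phenanthroline)iridate(III)

The 1 lithium counter-ion carries a total charge of +1, so each complex ion is 1−.
Ligand charges: 1×oxalato (-2 each), 2×azido (-1 each), 1×1,10-phenanthroline (neutral); total -4. So Ir + (-4) = 1−, giving Ir = +3.
Ligands are named alphabetically: azido before oxalato before phenanthroline.
The complex ion is anionic, so iridium takes the -ate form iridate(III).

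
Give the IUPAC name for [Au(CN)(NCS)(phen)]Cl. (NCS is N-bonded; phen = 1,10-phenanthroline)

cyanoisothiocyanato(1,10-phenanthroline)gold(III) chloride

The 1 chloride counter-ion carries a total charge of -1, so each complex ion is 1+.
Ligand charges: 1×isothiocyanato (-1 each), 1×cyano (-1 each), 1×1,10-phenanthroline (neutral); total -2. So Au + (-2) = 1+, giving Au = +3.
Ligands are named alphabetically: cyano before isothiocyanato before phenanthroline.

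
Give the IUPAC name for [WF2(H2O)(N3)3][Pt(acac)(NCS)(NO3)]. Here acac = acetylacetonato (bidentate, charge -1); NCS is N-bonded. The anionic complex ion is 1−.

aquatriazidodifluorotungsten(VI) (acetylacetonato)isothiocyanatonitratoplatinate(II)

Both ions are complex: the cation is named first with the plain metal name, the anion second with the -ate form; each ion's ligands are alphabetised independently.
The complex anion is given as 1−; its ligand charges sum to -3, so Pt = +2.
A 1:1 salt means the cation carries the equal and opposite charge, 1+.
Cation: ligand charges sum to -5; for the ion to be 1+, W = +6.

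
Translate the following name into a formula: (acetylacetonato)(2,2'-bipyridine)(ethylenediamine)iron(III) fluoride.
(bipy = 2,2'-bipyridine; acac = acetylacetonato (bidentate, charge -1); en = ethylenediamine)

[Fe(acac)(bipy)(en)]F2

Ligands: 1 2,2'-bipyridine (bipy, neutral), 1 acetylacetonato (acac, -1), 1 ethylenediamine (en, neutral). Ligand charge sum = -1.
Charge balance with fluoride (-1) requires 1 complex ion per 2 fluoride.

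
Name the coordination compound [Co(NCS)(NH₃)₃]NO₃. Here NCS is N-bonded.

triammineisothiocyanatocobalt(II) nitrate

The 1 nitrate counter-ion carries a total charge of -1, so each complex ion is 1+.
Ligand charges: 1×isothiocyanato (-1 each), 3×ammine (neutral); total -1. So Co + (-1) = 1+, giving Co = +2.
Ligands are named alphabetically: ammine before isothiocyanato.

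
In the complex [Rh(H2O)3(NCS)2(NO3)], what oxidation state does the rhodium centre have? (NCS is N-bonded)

No counter-ion: the bracketed complex is neutral.
Ligand charges: 3×H2O neutral; 2×NCS = -2; 1×NO3 = -1; sum -3.
Rh + (-3) = 0 ⇒ Rh is +3.

+3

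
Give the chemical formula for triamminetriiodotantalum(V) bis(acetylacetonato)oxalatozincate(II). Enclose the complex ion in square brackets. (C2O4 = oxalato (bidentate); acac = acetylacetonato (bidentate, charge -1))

[TaI3(NH3)3][Zn(acac)2(C2O4)]

Cation [Ta…]: ligand charges -3, Ta(V) ⇒ ion charge 2+.
Anion [Zn…]: ligand charges -4, Zn(II) ⇒ ion charge 2−.
One 2+ cation balances one 2− anion.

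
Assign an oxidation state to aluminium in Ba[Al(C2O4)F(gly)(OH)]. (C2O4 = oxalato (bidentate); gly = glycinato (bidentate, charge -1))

1 barium outside the brackets (+2 each) → the complex ion is 2−.
Ligand charges: 1×C2O4 = -2; 1×OH = -1; 1×F = -1; 1×gly = -1; sum -5.
Al + (-5) = 2− ⇒ Al is +3.

+3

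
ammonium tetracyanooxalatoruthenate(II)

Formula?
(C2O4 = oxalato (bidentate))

(NH4)4[Ru(C2O4)(CN)4]

Ligands: 4 cyano (CN, -1), 1 oxalato (C2O4, -2). Ligand charge sum = -6.
With Ru in oxidation state +2, the complex ion is [Ru...]^4−.
Charge balance with ammonium (+1) requires 1 complex ion per 4 ammonium.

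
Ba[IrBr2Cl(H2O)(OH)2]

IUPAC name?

barium aquadibromochlorodihydroxoiridate(III)

The 1 barium counter-ion carries a total charge of +2, so each complex ion is 2−.
Ligand charges: 1×aqua (neutral), 1×chloro (-1 each), 2×hydroxo (-1 each), 2×bromo (-1 each); total -5. So Ir + (-5) = 2−, giving Ir = +3.
Ligands are named alphabetically: aqua before bromo before chloro before hydroxo.
The complex ion is anionic, so iridium takes the -ate form iridate(III).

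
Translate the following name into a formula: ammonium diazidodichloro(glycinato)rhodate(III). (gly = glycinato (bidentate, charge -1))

Ligands: 2 chloro (Cl, -1), 1 glycinato (gly, -1), 2 azido (N3, -1). Ligand charge sum = -5.
With Rh in oxidation state +3, the complex ion is [Rh...]^2−.
Charge balance with ammonium (+1) requires 1 complex ion per 2 ammonium.

(NH4)2[RhCl2(gly)(N3)2]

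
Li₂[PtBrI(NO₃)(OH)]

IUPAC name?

lithium bromohydroxoiodonitratoplatinate(II)

The 2 lithium counter-ions carry a total charge of +2, so each complex ion is 2−.
Ligand charges: 1×iodo (-1 each), 1×nitrato (-1 each), 1×hydroxo (-1 each), 1×bromo (-1 each); total -4. So Pt + (-4) = 2−, giving Pt = +2.
Ligands are named alphabetically: bromo before hydroxo before iodo before nitrato.
The complex ion is anionic, so platinum takes the -ate form platinate(II).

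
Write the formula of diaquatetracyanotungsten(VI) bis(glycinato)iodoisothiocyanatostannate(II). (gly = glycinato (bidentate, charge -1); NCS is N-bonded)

[W(CN)4(H2O)2][Sn(gly)2I(NCS)]

Cation [W…]: ligand charges -4, W(VI) ⇒ ion charge 2+.
Anion [Sn…]: ligand charges -4, Sn(II) ⇒ ion charge 2−.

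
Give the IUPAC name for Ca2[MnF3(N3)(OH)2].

calcium azidotrifluorodihydroxomanganate(II)

The 2 calcium counter-ions carry a total charge of +4, so each complex ion is 4−.
Ligand charges: 2×hydroxo (-1 each), 1×azido (-1 each), 3×fluoro (-1 each); total -6. So Mn + (-6) = 4−, giving Mn = +2.
Ligands are named alphabetically: azido before fluoro before hydroxo.
The complex ion is anionic, so manganese takes the -ate form manganate(II).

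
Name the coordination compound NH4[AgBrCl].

ammonium bromochloroargentate(I)

The 1 ammonium counter-ion carries a total charge of +1, so each complex ion is 1−.
Ligand charges: 1×bromo (-1 each), 1×chloro (-1 each); total -2. So Ag + (-2) = 1−, giving Ag = +1.
Ligands are named alphabetically: bromo before chloro.
The complex ion is anionic, so silver takes the -ate form argentate(I).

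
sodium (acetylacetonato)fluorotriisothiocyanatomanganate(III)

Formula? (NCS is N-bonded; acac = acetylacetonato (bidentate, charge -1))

Ligands: 3 isothiocyanato (NCS, -1), 1 acetylacetonato (acac, -1), 1 fluoro (F, -1). Ligand charge sum = -5.
With Mn in oxidation state +3, the complex ion is [Mn...]^2−.
Charge balance with sodium (+1) requires 1 complex ion per 2 sodium.

Na2[Mn(acac)F(NCS)3]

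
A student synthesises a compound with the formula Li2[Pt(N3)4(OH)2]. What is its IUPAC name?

The 2 lithium counter-ions carry a total charge of +2, so each complex ion is 2−.
Ligand charges: 2×hydroxo (-1 each), 4×azido (-1 each); total -6. So Pt + (-6) = 2−, giving Pt = +4.
The complex ion is anionic, so platinum takes the -ate form platinate(IV).

lithium tetraazidodihydroxoplatinate(IV)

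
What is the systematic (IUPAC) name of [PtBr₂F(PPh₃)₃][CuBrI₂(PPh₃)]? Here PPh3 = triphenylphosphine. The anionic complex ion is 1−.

The complex anion is given as 1−; its ligand charges sum to -3, so Cu = +2.
A 1:1 salt means the cation carries the equal and opposite charge, 1+.
Cation: ligand charges sum to -3; for the ion to be 1+, Pt = +4.

dibromofluorotris(triphenylphosphine)platinum(IV) bromodiiodo(triphenylphosphine)cuprate(II)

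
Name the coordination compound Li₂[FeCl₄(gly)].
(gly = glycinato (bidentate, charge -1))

lithium tetrachloro(glycinato)ferrate(III)

The 2 lithium counter-ions carry a total charge of +2, so each complex ion is 2−.
Ligand charges: 4×chloro (-1 each), 1×glycinato (-1 each); total -5. So Fe + (-5) = 2−, giving Fe = +3.
The complex ion is anionic, so iron takes the -ate form ferrate(III).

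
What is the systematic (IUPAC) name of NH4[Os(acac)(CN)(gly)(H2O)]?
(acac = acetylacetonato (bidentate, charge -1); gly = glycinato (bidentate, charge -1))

ammonium (acetylacetonato)aquacyano(glycinato)osmate(II)

The 1 ammonium counter-ion carries a total charge of +1, so each complex ion is 1−.
Ligand charges: 1×acetylacetonato (-1 each), 1×glycinato (-1 each), 1×aqua (neutral), 1×cyano (-1 each); total -3. So Os + (-3) = 1−, giving Os = +2.
The complex ion is anionic, so osmium takes the -ate form osmate(II).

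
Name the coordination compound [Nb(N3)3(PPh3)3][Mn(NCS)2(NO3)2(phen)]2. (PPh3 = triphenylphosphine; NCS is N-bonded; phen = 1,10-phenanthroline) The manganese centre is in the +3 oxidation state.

Both ions are complex: the cation is named first with the plain metal name, the anion second with the -ate form; each ion's ligands are alphabetised independently.
Mn is given as +3; the anion's ligand charges sum to -4, so the complex anion is 1−.
With 2 anions per cation, the cation must be 2×1 = 2+.
Cation: ligand charges sum to -3; for the ion to be 2+, Nb = +5.

triazidotris(triphenylphosphine)niobium(V) diisothiocyanatodinitrato(1,10-phenanthroline)manganate(III)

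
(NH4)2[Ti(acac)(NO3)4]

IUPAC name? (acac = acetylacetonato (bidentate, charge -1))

ammonium (acetylacetonato)tetranitratotitanate(III)

The 2 ammonium counter-ions carry a total charge of +2, so each complex ion is 2−.
Ligand charges: 4×nitrato (-1 each), 1×acetylacetonato (-1 each); total -5. So Ti + (-5) = 2−, giving Ti = +3.
The complex ion is anionic, so titanium takes the -ate form titanate(III).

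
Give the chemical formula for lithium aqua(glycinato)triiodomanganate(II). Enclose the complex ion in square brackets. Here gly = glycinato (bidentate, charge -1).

Li2[Mn(gly)(H2O)I3]

Ligands: 1 aqua (H2O, neutral), 1 glycinato (gly, -1), 3 iodo (I, -1). Ligand charge sum = -4.
With Mn in oxidation state +2, the complex ion is [Mn...]^2−.
Charge balance with lithium (+1) requires 1 complex ion per 2 lithium.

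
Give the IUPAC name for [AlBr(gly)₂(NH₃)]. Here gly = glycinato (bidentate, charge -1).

amminebromobis(glycinato)aluminium(III)

There is no counter-ion, so the complex is neutral overall.
Ligand charges: 1×ammine (neutral), 2×glycinato (-1 each), 1×bromo (-1 each); total -3. So Al + (-3) = 0, giving Al = +3.
Ligands are named alphabetically: ammine before bromo before glycinato.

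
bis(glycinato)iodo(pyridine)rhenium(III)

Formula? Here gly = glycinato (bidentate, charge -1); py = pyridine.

[Re(gly)2I(py)]

Ligands: 2 glycinato (gly, -1), 1 iodo (I, -1), 1 pyridine (py, neutral). Ligand charge sum = -3.
With Re in oxidation state +3, the complex ion is [Re...].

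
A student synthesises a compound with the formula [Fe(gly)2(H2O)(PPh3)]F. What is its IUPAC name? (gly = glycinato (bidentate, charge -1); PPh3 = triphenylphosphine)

aquabis(glycinato)(triphenylphosphine)iron(III) fluoride

The 1 fluoride counter-ion carries a total charge of -1, so each complex ion is 1+.
Ligand charges: 2×glycinato (-1 each), 1×triphenylphosphine (neutral), 1×aqua (neutral); total -2. So Fe + (-2) = 1+, giving Fe = +3.
Ligands are named alphabetically: aqua before glycinato before triphenylphosphine.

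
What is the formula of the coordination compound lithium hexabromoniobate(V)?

Li[NbBr6]

Ligands: 6 bromo (Br, -1). Ligand charge sum = -6.
With Nb in oxidation state +5, the complex ion is [Nb...]^1−.
Charge balance with lithium (+1) requires 1 complex ion per 1 lithium.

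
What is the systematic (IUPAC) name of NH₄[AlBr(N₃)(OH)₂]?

ammonium azidobromodihydroxoaluminate(III)

The 1 ammonium counter-ion carries a total charge of +1, so each complex ion is 1−.
Ligand charges: 2×hydroxo (-1 each), 1×bromo (-1 each), 1×azido (-1 each); total -4. So Al + (-4) = 1−, giving Al = +3.
Ligands are named alphabetically: azido before bromo before hydroxo.
The complex ion is anionic, so aluminium takes the -ate form aluminate(III).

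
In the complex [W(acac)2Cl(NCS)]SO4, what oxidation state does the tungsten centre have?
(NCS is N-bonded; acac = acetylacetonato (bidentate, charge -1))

1 sulfate outside the brackets (-2 each) → the complex ion is 2+.
Ligand charges: 1×NCS = -1; 1×Cl = -1; 2×acac = -2; sum -4.
W + (-4) = 2+ ⇒ W is +6.

+6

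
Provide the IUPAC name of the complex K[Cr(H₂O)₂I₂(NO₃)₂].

potassium diaquadiiododinitratochromate(III)

The 1 potassium counter-ion carries a total charge of +1, so each complex ion is 1−.
Ligand charges: 2×iodo (-1 each), 2×aqua (neutral), 2×nitrato (-1 each); total -4. So Cr + (-4) = 1−, giving Cr = +3.
Ligands are named alphabetically: aqua before iodo before nitrato.
The complex ion is anionic, so chromium takes the -ate form chromate(III).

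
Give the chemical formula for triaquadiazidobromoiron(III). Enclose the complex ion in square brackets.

[FeBr(H2O)3(N3)2]

Ligands: 2 azido (N3, -1), 3 aqua (H2O, neutral), 1 bromo (Br, -1). Ligand charge sum = -3.
With Fe in oxidation state +3, the complex ion is [Fe...].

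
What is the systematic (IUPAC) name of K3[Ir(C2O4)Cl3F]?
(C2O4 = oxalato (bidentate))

The 3 potassium counter-ions carry a total charge of +3, so each complex ion is 3−.
Ligand charges: 1×fluoro (-1 each), 3×chloro (-1 each), 1×oxalato (-2 each); total -6. So Ir + (-6) = 3−, giving Ir = +3.
The complex ion is anionic, so iridium takes the -ate form iridate(III).

potassium trichlorofluorooxalatoiridate(III)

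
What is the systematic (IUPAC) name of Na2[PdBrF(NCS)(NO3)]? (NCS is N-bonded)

sodium bromofluoroisothiocyanatonitratopalladate(II)

The 2 sodium counter-ions carry a total charge of +2, so each complex ion is 2−.
Ligand charges: 1×bromo (-1 each), 1×nitrato (-1 each), 1×fluoro (-1 each), 1×isothiocyanato (-1 each); total -4. So Pd + (-4) = 2−, giving Pd = +2.
Ligands are named alphabetically: bromo before fluoro before isothiocyanato before nitrato.
The complex ion is anionic, so palladium takes the -ate form palladate(II).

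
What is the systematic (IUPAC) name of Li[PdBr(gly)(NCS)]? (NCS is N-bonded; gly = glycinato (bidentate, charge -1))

The 1 lithium counter-ion carries a total charge of +1, so each complex ion is 1−.
Ligand charges: 1×bromo (-1 each), 1×isothiocyanato (-1 each), 1×glycinato (-1 each); total -3. So Pd + (-3) = 1−, giving Pd = +2.
Ligands are named alphabetically: bromo before glycinato before isothiocyanato.
The complex ion is anionic, so palladium takes the -ate form palladate(II).

lithium bromo(glycinato)isothiocyanatopalladate(II)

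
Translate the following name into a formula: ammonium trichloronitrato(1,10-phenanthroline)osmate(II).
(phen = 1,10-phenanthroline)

Ligands: 1 1,10-phenanthroline (phen, neutral), 1 nitrato (NO3, -1), 3 chloro (Cl, -1). Ligand charge sum = -4.
With Os in oxidation state +2, the complex ion is [Os...]^2−.
Charge balance with ammonium (+1) requires 1 complex ion per 2 ammonium.

(NH4)2[OsCl3(NO3)(phen)]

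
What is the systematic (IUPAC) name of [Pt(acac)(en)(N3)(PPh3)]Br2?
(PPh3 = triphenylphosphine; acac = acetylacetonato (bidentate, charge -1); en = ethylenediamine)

The 2 bromide counter-ions carry a total charge of -2, so each complex ion is 2+.
Ligand charges: 1×triphenylphosphine (neutral), 1×azido (-1 each), 1×acetylacetonato (-1 each), 1×ethylenediamine (neutral); total -2. So Pt + (-2) = 2+, giving Pt = +4.
Ligands are named alphabetically: acetylacetonato before azido before ethylenediamine before triphenylphosphine.

(acetylacetonato)azido(ethylenediamine)(triphenylphosphine)platinum(IV) bromide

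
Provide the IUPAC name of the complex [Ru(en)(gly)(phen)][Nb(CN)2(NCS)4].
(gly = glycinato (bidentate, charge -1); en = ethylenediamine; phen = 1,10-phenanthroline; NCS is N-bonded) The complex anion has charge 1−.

(ethylenediamine)(glycinato)(1,10-phenanthroline)ruthenium(II) dicyanotetraisothiocyanatoniobate(V)

The complex anion is given as 1−; its ligand charges sum to -6, so Nb = +5.
A 1:1 salt means the cation carries the equal and opposite charge, 1+.
Cation: ligand charges sum to -1; for the ion to be 1+, Ru = +2.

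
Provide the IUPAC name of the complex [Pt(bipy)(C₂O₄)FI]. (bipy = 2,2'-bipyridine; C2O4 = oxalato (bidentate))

There is no counter-ion, so the complex is neutral overall.
Ligand charges: 1×2,2'-bipyridine (neutral), 1×oxalato (-2 each), 1×iodo (-1 each), 1×fluoro (-1 each); total -4. So Pt + (-4) = 0, giving Pt = +4.
Ligands are named alphabetically: bipyridine before fluoro before iodo before oxalato.

(2,2'-bipyridine)fluoroiodooxalatoplatinum(IV)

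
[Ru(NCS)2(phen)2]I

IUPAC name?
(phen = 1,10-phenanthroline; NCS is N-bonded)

diisothiocyanatobis(1,10-phenanthroline)ruthenium(III) iodide

The 1 iodide counter-ion carries a total charge of -1, so each complex ion is 1+.
Ligand charges: 2×1,10-phenanthroline (neutral), 2×isothiocyanato (-1 each); total -2. So Ru + (-2) = 1+, giving Ru = +3.
Ligands are named alphabetically: isothiocyanato before phenanthroline.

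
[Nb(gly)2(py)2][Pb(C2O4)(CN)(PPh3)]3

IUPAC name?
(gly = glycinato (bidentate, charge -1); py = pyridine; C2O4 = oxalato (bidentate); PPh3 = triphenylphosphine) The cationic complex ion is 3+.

The complex cation is given as 3+; its ligand charges sum to -2, so Nb = +5.
With 3 anions per cation, each anion must be 3/3 = 1−.
Anion: ligand charges sum to -3; for the ion to be 1−, Pb = +2.

bis(glycinato)bis(pyridine)niobium(V) cyanooxalato(triphenylphosphine)plumbate(II)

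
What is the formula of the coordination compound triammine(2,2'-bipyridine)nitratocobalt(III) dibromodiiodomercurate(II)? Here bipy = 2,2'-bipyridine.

Cation [Co…]: ligand charges -1, Co(III) ⇒ ion charge 2+.
Anion [Hg…]: ligand charges -4, Hg(II) ⇒ ion charge 2−.
One 2+ cation balances one 2− anion.

[Co(bipy)(NH3)3(NO3)][HgBr2I2]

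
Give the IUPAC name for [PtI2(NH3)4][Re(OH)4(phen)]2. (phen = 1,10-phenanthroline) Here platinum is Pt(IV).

Pt is given as +4; the cation's ligand charges sum to -2, so the complex cation is 2+.
With 2 anions per cation, each anion must be 2/2 = 1−.
Anion: ligand charges sum to -4; for the ion to be 1−, Re = +3.

tetraamminediiodoplatinum(IV) tetrahydroxo(1,10-phenanthroline)rhenate(III)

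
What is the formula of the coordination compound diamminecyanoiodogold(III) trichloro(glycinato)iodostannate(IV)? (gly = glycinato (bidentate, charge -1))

[Au(CN)I(NH3)2][SnCl3(gly)I]

Cation [Au…]: ligand charges -2, Au(III) ⇒ ion charge 1+.
Anion [Sn…]: ligand charges -5, Sn(IV) ⇒ ion charge 1−.
One 1+ cation balances one 1− anion.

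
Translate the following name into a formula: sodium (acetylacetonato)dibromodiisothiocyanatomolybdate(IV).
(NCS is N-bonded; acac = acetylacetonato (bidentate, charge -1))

Ligands: 2 isothiocyanato (NCS, -1), 2 bromo (Br, -1), 1 acetylacetonato (acac, -1). Ligand charge sum = -5.
Charge balance with sodium (+1) requires 1 complex ion per 1 sodium.

Na[Mo(acac)Br2(NCS)2]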